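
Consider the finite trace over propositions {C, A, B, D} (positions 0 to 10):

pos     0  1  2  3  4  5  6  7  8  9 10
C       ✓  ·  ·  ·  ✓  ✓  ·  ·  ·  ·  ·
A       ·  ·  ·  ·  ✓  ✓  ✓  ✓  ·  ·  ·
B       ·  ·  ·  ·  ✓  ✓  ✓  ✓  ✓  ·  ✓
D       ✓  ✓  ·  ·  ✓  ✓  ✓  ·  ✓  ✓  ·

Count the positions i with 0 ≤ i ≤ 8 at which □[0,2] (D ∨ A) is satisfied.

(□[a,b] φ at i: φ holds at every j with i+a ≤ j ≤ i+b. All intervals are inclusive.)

4

Evaluate at each i in [0,8]:
  i=0: ✗ (fails at j=2)
  i=1: ✗ (fails at j=2)
  i=2: ✗ (fails at j=2)
  i=3: ✗ (fails at j=3)
  i=4: ✓ (all of [4,6])
  i=5: ✓ (all of [5,7])
  i=6: ✓ (all of [6,8])
  i=7: ✓ (all of [7,9])
  i=8: ✗ (fails at j=10)
Positions where it holds: {4, 5, 6, 7} → 4.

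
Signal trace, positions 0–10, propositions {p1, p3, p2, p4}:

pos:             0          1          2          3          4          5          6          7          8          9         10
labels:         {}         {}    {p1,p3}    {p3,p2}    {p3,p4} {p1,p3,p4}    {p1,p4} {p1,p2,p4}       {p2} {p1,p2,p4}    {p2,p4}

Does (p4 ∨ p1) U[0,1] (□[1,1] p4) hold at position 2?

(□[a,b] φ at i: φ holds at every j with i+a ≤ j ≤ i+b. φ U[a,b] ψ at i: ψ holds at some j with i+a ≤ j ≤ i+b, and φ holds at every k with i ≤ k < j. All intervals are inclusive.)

True

Need some j in [2,3] with □[1,1] p4, and (p4 ∨ p1) at every k in [2,j-1].
  j=2: □[1,1] p4 — fails at 3.
  j=3: □[1,1] p4 holds; (p4 ∨ p1) holds at every k in [2,2] → satisfied.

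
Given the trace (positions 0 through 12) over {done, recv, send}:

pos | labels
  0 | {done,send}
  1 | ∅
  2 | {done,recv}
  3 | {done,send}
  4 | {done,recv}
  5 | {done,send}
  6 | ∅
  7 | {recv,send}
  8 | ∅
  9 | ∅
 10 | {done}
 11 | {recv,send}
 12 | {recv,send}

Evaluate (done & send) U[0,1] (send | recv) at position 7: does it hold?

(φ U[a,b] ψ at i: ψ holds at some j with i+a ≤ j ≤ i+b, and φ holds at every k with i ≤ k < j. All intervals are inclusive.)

Holds

Need some j in [7,8] with (send | recv), and (done & send) at every k in [7,j-1].
  j=7: (send | recv) holds; no prefix to check → satisfied.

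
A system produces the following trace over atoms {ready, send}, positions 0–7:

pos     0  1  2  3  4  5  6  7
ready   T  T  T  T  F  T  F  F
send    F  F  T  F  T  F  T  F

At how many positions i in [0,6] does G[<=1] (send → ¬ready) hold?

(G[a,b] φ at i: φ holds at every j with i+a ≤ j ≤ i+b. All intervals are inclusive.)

5

Evaluate at each i in [0,6]:
  i=0: ✓ (all of [0,1])
  i=1: ✗ (fails at j=2)
  i=2: ✗ (fails at j=2)
  i=3: ✓ (all of [3,4])
  i=4: ✓ (all of [4,5])
  i=5: ✓ (all of [5,6])
  i=6: ✓ (all of [6,7])
Positions where it holds: {0, 3, 4, 5, 6} → 5.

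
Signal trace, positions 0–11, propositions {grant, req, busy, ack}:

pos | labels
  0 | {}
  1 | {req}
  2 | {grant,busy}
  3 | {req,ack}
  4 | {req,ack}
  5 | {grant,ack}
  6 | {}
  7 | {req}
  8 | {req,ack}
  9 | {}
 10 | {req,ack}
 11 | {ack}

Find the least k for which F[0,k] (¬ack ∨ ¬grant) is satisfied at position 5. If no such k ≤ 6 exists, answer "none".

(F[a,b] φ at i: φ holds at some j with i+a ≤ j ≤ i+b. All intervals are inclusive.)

Scan j = 5,6,… for (¬ack ∨ ¬grant):
  j=5: fails
  j=6: holds
First hit at j=6, so smallest k = 6-5 = 1.

1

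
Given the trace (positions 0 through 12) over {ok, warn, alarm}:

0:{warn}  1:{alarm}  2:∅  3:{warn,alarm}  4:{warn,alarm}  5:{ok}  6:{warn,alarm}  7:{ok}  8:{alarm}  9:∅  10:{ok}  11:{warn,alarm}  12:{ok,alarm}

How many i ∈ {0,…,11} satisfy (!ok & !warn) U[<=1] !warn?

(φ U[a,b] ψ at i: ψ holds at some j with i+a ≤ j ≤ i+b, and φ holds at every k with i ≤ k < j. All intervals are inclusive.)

Evaluate at each i in [0,11]:
  i=0: ✗ (lhs fails at k=0 before rhs at j=1)
  i=1: ✓ (rhs at j=1)
  i=2: ✓ (rhs at j=2)
  i=3: ✗ (no rhs in [3,4])
  i=4: ✗ (lhs fails at k=4 before rhs at j=5)
  i=5: ✓ (rhs at j=5)
  i=6: ✗ (lhs fails at k=6 before rhs at j=7)
  i=7: ✓ (rhs at j=7)
  i=8: ✓ (rhs at j=8)
  i=9: ✓ (rhs at j=9)
  i=10: ✓ (rhs at j=10)
  i=11: ✗ (lhs fails at k=11 before rhs at j=12)
Positions where it holds: {1, 2, 5, 7, 8, 9, 10} → 7.

7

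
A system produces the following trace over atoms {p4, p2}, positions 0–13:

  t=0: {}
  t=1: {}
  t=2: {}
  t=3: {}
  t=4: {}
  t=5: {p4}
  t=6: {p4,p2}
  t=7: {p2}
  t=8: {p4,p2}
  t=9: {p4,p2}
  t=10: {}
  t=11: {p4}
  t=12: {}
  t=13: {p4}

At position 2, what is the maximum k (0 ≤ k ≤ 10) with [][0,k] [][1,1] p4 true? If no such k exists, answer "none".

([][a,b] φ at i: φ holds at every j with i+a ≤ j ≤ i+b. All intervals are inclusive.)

[][1,1] p4 must hold from j=2 onward; find where it first fails.
  j=2: fails → no k works.

none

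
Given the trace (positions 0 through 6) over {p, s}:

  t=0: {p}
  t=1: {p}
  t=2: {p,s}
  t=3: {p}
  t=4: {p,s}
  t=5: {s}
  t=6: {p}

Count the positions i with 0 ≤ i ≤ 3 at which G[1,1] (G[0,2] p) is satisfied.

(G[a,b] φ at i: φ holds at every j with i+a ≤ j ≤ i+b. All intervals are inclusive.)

2

Evaluate at each i in [0,3]:
  i=0: ✓ (all of [1,1])
  i=1: ✓ (all of [2,2])
  i=2: ✗ (fails at j=3)
  i=3: ✗ (fails at j=4)
Positions where it holds: {0, 1} → 2.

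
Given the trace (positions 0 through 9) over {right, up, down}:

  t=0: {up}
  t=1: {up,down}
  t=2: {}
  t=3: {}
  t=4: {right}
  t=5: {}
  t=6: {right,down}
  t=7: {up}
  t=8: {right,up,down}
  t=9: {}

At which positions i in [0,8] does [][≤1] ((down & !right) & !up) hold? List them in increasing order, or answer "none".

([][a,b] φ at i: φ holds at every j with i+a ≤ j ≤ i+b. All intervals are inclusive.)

none

Evaluate at each i in [0,8]:
  i=0: ✗ (fails at j=0)
  i=1: ✗ (fails at j=1)
  i=2: ✗ (fails at j=2)
  i=3: ✗ (fails at j=3)
  i=4: ✗ (fails at j=4)
  i=5: ✗ (fails at j=5)
  i=6: ✗ (fails at j=6)
  i=7: ✗ (fails at j=7)
  i=8: ✗ (fails at j=8)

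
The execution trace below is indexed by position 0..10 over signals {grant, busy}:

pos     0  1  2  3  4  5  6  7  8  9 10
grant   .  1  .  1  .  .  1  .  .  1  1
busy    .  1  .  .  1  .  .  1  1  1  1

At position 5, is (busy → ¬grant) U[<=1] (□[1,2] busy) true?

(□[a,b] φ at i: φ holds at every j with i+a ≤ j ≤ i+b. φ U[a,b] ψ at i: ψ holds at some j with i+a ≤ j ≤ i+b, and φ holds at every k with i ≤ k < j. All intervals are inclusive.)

True

Need some j in [5,6] with □[1,2] busy, and (busy → ¬grant) at every k in [5,j-1].
  j=5: □[1,2] busy — fails at 6.
  j=6: □[1,2] busy holds; (busy → ¬grant) holds at every k in [5,5] → satisfied.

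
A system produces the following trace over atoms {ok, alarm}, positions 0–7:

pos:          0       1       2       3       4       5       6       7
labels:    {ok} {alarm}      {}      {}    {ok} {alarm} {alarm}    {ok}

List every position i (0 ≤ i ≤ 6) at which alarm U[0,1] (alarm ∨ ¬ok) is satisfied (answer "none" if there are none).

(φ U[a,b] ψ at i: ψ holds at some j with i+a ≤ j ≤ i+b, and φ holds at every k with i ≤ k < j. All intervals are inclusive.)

Evaluate at each i in [0,6]:
  i=0: ✗ (lhs fails at k=0 before rhs at j=1)
  i=1: ✓ (rhs at j=1)
  i=2: ✓ (rhs at j=2)
  i=3: ✓ (rhs at j=3)
  i=4: ✗ (lhs fails at k=4 before rhs at j=5)
  i=5: ✓ (rhs at j=5)
  i=6: ✓ (rhs at j=6)

1, 2, 3, 5, 6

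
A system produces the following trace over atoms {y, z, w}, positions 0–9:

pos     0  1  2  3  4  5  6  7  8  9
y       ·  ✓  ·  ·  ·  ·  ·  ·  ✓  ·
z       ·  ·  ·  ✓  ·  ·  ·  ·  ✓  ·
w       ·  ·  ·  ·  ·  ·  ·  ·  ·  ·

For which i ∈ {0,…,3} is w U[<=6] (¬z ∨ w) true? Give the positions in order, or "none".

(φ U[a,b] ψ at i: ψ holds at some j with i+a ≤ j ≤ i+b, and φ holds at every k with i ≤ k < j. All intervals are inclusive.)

Evaluate at each i in [0,3]:
  i=0: ✓ (rhs at j=0)
  i=1: ✓ (rhs at j=1)
  i=2: ✓ (rhs at j=2)
  i=3: ✗ (lhs fails at k=3 before rhs at j=4)

0, 1, 2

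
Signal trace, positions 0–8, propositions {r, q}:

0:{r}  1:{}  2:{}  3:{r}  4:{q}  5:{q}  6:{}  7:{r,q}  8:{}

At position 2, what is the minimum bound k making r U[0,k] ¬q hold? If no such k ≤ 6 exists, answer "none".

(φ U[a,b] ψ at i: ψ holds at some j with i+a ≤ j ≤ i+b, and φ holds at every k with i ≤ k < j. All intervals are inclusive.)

Need earliest j ≥ 2 with ¬q, and r at every k in [2,j-1].
  j=2: rhs holds (empty prefix). k = 0.

0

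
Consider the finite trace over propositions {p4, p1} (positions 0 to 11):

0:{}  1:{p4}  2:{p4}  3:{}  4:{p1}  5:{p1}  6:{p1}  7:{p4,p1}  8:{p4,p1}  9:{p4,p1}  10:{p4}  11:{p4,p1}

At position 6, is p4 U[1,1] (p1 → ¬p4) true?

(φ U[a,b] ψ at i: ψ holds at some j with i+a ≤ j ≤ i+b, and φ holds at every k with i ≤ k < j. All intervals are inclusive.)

Need some j in [7,7] with (p1 → ¬p4), and p4 at every k in [6,j-1].
  j=7: (p1 → ¬p4) false.
No j in the window works → until fails.

False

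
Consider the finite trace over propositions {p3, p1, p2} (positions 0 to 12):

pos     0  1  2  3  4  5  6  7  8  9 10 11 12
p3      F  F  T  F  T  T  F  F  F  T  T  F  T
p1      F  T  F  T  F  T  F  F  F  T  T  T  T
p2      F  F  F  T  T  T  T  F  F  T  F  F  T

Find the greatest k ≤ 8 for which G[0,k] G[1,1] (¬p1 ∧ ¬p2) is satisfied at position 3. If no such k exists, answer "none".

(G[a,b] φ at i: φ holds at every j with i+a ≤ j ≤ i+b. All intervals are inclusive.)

none

G[1,1] (¬p1 ∧ ¬p2) must hold from j=3 onward; find where it first fails.
  j=3: fails → no k works.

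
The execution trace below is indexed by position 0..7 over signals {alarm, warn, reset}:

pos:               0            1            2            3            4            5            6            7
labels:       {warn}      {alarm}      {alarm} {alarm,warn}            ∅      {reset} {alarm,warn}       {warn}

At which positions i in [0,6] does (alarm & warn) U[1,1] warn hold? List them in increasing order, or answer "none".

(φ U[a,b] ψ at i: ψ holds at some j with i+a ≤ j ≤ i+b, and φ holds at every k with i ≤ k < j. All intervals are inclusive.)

6

Evaluate at each i in [0,6]:
  i=0: ✗ (no rhs in [1,1])
  i=1: ✗ (no rhs in [2,2])
  i=2: ✗ (lhs fails at k=2 before rhs at j=3)
  i=3: ✗ (no rhs in [4,4])
  i=4: ✗ (no rhs in [5,5])
  i=5: ✗ (lhs fails at k=5 before rhs at j=6)
  i=6: ✓ (rhs at j=7; lhs holds on [6,6])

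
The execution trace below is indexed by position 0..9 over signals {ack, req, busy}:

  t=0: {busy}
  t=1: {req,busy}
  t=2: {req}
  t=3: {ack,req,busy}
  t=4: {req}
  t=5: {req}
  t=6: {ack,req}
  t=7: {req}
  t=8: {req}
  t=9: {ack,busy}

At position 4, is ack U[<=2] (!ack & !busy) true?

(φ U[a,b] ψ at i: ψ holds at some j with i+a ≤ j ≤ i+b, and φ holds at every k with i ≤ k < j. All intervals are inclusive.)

Need some j in [4,6] with (!ack & !busy), and ack at every k in [4,j-1].
  j=4: (!ack & !busy) holds; no prefix to check → satisfied.

Yes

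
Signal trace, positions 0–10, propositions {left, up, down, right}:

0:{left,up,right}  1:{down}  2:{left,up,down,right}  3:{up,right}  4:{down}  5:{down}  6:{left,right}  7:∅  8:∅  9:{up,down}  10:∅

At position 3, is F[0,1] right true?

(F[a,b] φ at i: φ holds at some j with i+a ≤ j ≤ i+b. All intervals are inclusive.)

Yes

Check right at each j in [3,4]:
  j=3: true
  j=4: false
Found at j=3 → formula holds.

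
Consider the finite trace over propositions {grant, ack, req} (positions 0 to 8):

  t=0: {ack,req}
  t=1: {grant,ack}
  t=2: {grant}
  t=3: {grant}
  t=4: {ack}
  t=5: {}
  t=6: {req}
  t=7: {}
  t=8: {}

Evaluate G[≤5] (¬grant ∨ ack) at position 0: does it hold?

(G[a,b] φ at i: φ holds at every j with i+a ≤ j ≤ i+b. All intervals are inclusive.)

No

Check (¬grant ∨ ack) at every j in [0,5]:
  j=0: true
  j=1: true
  j=2: false
  j=3: false
  j=4: true
  j=5: true
Fails at j=2 → formula fails.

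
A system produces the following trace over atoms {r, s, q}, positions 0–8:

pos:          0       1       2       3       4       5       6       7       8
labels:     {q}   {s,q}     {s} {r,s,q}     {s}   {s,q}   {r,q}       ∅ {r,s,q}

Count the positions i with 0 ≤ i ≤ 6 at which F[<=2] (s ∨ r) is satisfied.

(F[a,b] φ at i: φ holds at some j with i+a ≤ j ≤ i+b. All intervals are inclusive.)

Evaluate at each i in [0,6]:
  i=0: ✓ (witness j=1)
  i=1: ✓ (witness j=1)
  i=2: ✓ (witness j=2)
  i=3: ✓ (witness j=3)
  i=4: ✓ (witness j=4)
  i=5: ✓ (witness j=5)
  i=6: ✓ (witness j=6)
Positions where it holds: {0, 1, 2, 3, 4, 5, 6} → 7.

7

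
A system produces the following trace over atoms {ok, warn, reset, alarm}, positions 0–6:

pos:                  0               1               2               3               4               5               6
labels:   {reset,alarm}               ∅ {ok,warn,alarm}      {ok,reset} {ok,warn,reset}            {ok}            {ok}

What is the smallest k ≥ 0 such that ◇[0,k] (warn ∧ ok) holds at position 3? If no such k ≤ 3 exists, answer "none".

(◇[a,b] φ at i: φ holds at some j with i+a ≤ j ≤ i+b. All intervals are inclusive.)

1

Scan j = 3,4,… for (warn ∧ ok):
  j=3: fails
  j=4: holds
First hit at j=4, so smallest k = 4-3 = 1.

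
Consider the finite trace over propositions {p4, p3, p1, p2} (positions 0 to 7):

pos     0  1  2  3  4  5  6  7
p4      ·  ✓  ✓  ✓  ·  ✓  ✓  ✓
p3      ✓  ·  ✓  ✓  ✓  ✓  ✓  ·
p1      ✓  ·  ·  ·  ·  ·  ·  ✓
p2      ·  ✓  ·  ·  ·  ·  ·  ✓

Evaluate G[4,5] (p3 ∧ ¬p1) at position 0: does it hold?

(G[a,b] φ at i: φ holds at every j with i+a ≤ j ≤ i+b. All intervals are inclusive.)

Check (p3 ∧ ¬p1) at every j in [4,5]:
  j=4: true
  j=5: true
All positions satisfy it → formula holds.

Yes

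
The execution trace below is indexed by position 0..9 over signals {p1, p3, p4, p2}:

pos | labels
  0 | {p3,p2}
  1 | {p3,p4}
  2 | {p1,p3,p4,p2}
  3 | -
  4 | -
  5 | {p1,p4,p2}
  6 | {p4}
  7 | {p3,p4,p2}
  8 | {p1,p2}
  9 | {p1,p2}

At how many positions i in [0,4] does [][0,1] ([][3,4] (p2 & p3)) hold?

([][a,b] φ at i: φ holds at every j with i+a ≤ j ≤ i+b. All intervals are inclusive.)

0

Evaluate at each i in [0,4]:
  i=0: ✗ (fails at j=0)
  i=1: ✗ (fails at j=1)
  i=2: ✗ (fails at j=2)
  i=3: ✗ (fails at j=3)
  i=4: ✗ (fails at j=4)
Positions where it holds: {} → 0.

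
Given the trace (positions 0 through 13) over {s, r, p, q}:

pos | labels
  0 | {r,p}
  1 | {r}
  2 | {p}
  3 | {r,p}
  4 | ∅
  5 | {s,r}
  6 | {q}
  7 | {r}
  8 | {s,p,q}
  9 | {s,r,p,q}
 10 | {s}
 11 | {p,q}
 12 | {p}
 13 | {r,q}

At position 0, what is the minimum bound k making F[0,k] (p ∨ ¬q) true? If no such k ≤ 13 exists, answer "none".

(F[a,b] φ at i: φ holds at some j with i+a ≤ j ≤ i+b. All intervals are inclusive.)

Scan j = 0,1,… for (p ∨ ¬q):
  j=0: holds
First hit at j=0, so smallest k = 0-0 = 0.

0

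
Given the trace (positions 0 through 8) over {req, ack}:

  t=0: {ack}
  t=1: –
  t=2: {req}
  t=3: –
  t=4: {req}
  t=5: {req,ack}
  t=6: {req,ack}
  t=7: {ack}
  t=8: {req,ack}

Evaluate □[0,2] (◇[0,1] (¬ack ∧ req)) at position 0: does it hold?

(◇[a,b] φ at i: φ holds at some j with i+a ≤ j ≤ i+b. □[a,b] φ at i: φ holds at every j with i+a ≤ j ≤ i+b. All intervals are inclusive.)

Check ◇[0,1] (¬ack ∧ req) at every j in [0,2]:
  j=0: fails (none in [0,1])
  j=1: holds (witness at 2)
  j=2: holds (witness at 2)
Fails at j=0 → formula fails.

Does not hold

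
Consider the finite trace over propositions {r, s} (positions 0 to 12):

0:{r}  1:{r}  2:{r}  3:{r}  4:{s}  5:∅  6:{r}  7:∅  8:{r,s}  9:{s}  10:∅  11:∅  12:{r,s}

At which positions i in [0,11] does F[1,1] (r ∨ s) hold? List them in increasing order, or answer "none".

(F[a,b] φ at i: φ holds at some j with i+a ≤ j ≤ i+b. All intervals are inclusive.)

Evaluate at each i in [0,11]:
  i=0: ✓ (witness j=1)
  i=1: ✓ (witness j=2)
  i=2: ✓ (witness j=3)
  i=3: ✓ (witness j=4)
  i=4: ✗ (none in [5,5])
  i=5: ✓ (witness j=6)
  i=6: ✗ (none in [7,7])
  i=7: ✓ (witness j=8)
  i=8: ✓ (witness j=9)
  i=9: ✗ (none in [10,10])
  i=10: ✗ (none in [11,11])
  i=11: ✓ (witness j=12)

0, 1, 2, 3, 5, 7, 8, 11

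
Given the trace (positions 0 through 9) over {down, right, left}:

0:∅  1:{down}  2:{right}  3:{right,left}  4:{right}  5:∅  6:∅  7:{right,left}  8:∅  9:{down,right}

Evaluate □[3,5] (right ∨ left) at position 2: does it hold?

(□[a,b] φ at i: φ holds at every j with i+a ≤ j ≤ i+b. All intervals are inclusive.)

No

Check (right ∨ left) at every j in [5,7]:
  j=5: false
  j=6: false
  j=7: true
Fails at j=5 → formula fails.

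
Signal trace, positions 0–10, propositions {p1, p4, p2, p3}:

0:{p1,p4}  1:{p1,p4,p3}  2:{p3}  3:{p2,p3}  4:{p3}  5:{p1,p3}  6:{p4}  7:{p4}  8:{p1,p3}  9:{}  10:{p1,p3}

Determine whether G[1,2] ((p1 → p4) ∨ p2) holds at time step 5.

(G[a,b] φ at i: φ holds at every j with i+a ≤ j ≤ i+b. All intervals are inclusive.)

Yes

Check ((p1 → p4) ∨ p2) at every j in [6,7]:
  j=6: true
  j=7: true
All positions satisfy it → formula holds.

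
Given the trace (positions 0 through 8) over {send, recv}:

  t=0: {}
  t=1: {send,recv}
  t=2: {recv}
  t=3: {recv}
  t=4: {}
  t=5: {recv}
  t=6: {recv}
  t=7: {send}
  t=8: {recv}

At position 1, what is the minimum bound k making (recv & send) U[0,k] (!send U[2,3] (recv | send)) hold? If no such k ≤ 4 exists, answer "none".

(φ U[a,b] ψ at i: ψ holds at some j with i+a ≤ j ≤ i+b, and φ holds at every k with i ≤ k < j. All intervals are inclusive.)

Need earliest j ≥ 1 with (!send U[2,3] (recv | send)), and (recv & send) at every k in [1,j-1].
  j=1: rhs fails.
  j=2: rhs holds; lhs holds on [1,1]. k = 1.

1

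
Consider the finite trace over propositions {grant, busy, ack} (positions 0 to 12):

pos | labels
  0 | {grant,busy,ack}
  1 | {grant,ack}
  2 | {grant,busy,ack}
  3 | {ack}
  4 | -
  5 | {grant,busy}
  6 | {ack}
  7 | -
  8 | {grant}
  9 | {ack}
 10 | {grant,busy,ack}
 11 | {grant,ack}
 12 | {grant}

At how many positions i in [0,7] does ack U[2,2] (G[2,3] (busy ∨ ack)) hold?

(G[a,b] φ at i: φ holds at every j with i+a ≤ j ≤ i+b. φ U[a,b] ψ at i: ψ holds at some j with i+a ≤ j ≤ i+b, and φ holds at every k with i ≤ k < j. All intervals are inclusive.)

Evaluate at each i in [0,7]:
  i=0: ✗ (no rhs in [2,2])
  i=1: ✓ (rhs at j=3; lhs holds on [1,2])
  i=2: ✗ (no rhs in [4,4])
  i=3: ✗ (no rhs in [5,5])
  i=4: ✗ (no rhs in [6,6])
  i=5: ✗ (lhs fails at k=5 before rhs at j=7)
  i=6: ✗ (lhs fails at k=7 before rhs at j=8)
  i=7: ✗ (no rhs in [9,9])
Positions where it holds: {1} → 1.

1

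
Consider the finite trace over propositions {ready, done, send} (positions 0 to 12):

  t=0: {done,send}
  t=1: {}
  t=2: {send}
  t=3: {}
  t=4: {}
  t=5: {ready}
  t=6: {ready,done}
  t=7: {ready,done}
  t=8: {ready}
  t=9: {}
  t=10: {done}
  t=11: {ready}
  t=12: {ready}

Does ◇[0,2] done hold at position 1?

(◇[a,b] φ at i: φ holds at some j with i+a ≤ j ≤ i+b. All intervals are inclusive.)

False

Check done at each j in [1,3]:
  j=1: false
  j=2: false
  j=3: false
No position in the window satisfies it → formula fails.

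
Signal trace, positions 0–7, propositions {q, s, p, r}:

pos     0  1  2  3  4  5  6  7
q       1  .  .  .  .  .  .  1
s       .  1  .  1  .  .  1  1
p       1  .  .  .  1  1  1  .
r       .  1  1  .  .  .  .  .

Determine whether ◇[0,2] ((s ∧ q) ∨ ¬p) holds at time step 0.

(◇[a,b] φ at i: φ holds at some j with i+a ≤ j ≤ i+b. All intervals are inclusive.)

Holds

Check ((s ∧ q) ∨ ¬p) at each j in [0,2]:
  j=0: false
  j=1: true
  j=2: true
Found at j=1 → formula holds.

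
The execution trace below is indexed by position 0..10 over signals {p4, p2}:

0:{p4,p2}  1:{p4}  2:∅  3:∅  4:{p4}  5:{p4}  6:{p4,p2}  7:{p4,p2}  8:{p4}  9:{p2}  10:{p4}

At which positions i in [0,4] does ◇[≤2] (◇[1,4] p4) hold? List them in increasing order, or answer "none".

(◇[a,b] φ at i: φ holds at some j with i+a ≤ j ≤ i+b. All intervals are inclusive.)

Evaluate at each i in [0,4]:
  i=0: ✓ (witness j=0)
  i=1: ✓ (witness j=1)
  i=2: ✓ (witness j=2)
  i=3: ✓ (witness j=3)
  i=4: ✓ (witness j=4)

0, 1, 2, 3, 4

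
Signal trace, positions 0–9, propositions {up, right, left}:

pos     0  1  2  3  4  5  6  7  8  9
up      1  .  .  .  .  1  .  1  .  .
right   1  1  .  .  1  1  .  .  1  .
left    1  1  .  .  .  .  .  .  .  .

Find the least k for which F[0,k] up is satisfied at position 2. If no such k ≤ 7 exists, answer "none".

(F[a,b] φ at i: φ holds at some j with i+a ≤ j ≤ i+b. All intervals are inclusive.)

3

Scan j = 2,3,… for up:
  j=2: fails
  j=3: fails
  j=4: fails
  j=5: holds
First hit at j=5, so smallest k = 5-2 = 3.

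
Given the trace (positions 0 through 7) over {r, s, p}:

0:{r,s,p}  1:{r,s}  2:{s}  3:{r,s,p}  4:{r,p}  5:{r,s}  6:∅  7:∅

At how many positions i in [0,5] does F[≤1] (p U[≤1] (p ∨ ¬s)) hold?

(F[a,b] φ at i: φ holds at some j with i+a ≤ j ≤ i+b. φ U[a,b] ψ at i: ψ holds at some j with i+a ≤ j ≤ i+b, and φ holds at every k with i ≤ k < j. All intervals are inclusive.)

Evaluate at each i in [0,5]:
  i=0: ✓ (witness j=0)
  i=1: ✗ (none in [1,2])
  i=2: ✓ (witness j=3)
  i=3: ✓ (witness j=3)
  i=4: ✓ (witness j=4)
  i=5: ✓ (witness j=6)
Positions where it holds: {0, 2, 3, 4, 5} → 5.

5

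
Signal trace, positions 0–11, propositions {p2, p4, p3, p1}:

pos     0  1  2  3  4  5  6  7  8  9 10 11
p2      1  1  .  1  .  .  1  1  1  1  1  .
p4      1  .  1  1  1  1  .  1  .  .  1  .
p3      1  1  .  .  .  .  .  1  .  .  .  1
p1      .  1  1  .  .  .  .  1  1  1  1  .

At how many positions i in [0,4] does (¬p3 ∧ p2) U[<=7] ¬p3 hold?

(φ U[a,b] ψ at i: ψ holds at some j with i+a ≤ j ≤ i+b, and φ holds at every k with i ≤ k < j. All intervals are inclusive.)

3

Evaluate at each i in [0,4]:
  i=0: ✗ (lhs fails at k=0 before rhs at j=2)
  i=1: ✗ (lhs fails at k=1 before rhs at j=2)
  i=2: ✓ (rhs at j=2)
  i=3: ✓ (rhs at j=3)
  i=4: ✓ (rhs at j=4)
Positions where it holds: {2, 3, 4} → 3.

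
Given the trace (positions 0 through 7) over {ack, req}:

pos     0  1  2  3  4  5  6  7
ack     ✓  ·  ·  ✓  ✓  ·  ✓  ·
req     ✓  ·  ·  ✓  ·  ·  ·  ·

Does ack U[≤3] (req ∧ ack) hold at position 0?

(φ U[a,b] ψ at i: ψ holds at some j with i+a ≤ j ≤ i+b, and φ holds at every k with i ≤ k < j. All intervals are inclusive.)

True

Need some j in [0,3] with (req ∧ ack), and ack at every k in [0,j-1].
  j=0: (req ∧ ack) holds; no prefix to check → satisfied.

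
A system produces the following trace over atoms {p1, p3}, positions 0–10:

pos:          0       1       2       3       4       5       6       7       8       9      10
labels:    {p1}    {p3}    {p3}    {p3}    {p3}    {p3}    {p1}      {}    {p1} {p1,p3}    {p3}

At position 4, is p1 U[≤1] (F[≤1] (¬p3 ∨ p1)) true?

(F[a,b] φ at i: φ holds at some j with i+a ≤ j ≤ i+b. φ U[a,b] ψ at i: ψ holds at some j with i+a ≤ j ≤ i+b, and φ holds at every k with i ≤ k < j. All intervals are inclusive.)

Does not hold

Need some j in [4,5] with F[≤1] (¬p3 ∨ p1), and p1 at every k in [4,j-1].
  j=4: F[≤1] (¬p3 ∨ p1) — fails (none in [4,5]).
  j=5: F[≤1] (¬p3 ∨ p1) holds, but p1 fails at k=4 → not this j.
No j in the window works → until fails.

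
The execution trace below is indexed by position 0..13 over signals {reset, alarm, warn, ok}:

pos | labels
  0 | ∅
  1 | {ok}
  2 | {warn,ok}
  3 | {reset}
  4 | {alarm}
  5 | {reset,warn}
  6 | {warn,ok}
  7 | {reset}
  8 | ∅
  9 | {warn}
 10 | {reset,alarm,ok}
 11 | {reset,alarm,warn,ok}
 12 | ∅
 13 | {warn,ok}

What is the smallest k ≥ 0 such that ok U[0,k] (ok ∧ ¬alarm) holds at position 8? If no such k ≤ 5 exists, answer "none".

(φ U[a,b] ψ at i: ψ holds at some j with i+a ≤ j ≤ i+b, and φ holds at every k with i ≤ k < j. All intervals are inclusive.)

none

Need earliest j ≥ 8 with (ok ∧ ¬alarm), and ok at every k in [8,j-1].
  j=8: rhs fails.
  j=9: rhs fails.
  j=10: rhs fails.
  j=11: rhs fails.
  j=12: rhs fails.
  j=13: rhs holds but lhs fails at k=8.
No witness within the range → none.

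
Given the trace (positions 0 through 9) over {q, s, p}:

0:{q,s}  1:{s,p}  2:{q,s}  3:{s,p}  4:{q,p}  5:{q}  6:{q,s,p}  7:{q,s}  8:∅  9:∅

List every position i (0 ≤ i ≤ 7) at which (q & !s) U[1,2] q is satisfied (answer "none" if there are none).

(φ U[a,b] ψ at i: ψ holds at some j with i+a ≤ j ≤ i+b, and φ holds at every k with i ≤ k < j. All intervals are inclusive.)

4, 5

Evaluate at each i in [0,7]:
  i=0: ✗ (lhs fails at k=0 before rhs at j=2)
  i=1: ✗ (lhs fails at k=1 before rhs at j=2)
  i=2: ✗ (lhs fails at k=2 before rhs at j=4)
  i=3: ✗ (lhs fails at k=3 before rhs at j=4)
  i=4: ✓ (rhs at j=5; lhs holds on [4,4])
  i=5: ✓ (rhs at j=6; lhs holds on [5,5])
  i=6: ✗ (lhs fails at k=6 before rhs at j=7)
  i=7: ✗ (no rhs in [8,9])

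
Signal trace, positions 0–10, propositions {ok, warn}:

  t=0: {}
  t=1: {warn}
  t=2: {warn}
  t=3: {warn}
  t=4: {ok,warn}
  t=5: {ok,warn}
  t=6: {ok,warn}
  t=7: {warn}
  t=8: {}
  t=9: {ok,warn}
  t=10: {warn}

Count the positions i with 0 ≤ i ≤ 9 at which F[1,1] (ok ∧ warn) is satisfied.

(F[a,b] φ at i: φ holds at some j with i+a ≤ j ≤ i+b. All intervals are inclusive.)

4

Evaluate at each i in [0,9]:
  i=0: ✗ (none in [1,1])
  i=1: ✗ (none in [2,2])
  i=2: ✗ (none in [3,3])
  i=3: ✓ (witness j=4)
  i=4: ✓ (witness j=5)
  i=5: ✓ (witness j=6)
  i=6: ✗ (none in [7,7])
  i=7: ✗ (none in [8,8])
  i=8: ✓ (witness j=9)
  i=9: ✗ (none in [10,10])
Positions where it holds: {3, 4, 5, 8} → 4.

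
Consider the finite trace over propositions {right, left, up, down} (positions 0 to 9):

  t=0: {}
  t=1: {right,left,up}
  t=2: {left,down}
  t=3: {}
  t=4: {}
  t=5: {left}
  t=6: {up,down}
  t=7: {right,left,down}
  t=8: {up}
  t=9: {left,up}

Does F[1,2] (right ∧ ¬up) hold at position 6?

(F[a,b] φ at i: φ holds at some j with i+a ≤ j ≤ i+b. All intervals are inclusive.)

Check (right ∧ ¬up) at each j in [7,8]:
  j=7: true
  j=8: false
Found at j=7 → formula holds.

Holds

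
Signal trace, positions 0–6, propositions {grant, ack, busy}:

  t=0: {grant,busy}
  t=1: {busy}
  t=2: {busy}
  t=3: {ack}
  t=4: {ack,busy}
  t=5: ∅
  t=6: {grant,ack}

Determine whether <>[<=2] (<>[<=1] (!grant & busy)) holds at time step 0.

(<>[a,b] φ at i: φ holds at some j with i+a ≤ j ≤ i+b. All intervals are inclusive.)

True

Check <>[<=1] (!grant & busy) at each j in [0,2]:
  j=0: holds (witness at 1)
  j=1: holds (witness at 1)
  j=2: holds (witness at 2)
Found at j=0 → formula holds.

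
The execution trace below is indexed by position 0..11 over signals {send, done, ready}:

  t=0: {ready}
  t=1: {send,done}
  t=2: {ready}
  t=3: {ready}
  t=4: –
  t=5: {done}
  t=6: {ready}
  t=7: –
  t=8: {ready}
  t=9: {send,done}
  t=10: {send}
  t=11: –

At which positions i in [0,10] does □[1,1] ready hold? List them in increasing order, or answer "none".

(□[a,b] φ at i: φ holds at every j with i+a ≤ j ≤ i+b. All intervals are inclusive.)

Evaluate at each i in [0,10]:
  i=0: ✗ (fails at j=1)
  i=1: ✓ (all of [2,2])
  i=2: ✓ (all of [3,3])
  i=3: ✗ (fails at j=4)
  i=4: ✗ (fails at j=5)
  i=5: ✓ (all of [6,6])
  i=6: ✗ (fails at j=7)
  i=7: ✓ (all of [8,8])
  i=8: ✗ (fails at j=9)
  i=9: ✗ (fails at j=10)
  i=10: ✗ (fails at j=11)

1, 2, 5, 7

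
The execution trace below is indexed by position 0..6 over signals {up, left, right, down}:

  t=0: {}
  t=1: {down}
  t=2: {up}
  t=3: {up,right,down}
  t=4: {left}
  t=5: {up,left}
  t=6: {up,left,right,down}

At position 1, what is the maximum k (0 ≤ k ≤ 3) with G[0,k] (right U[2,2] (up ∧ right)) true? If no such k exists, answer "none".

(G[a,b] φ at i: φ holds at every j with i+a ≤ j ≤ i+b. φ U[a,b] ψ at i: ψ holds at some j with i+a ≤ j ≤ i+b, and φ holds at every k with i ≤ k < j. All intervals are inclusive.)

none

(right U[2,2] (up ∧ right)) must hold from j=1 onward; find where it first fails.
  j=1: fails → no k works.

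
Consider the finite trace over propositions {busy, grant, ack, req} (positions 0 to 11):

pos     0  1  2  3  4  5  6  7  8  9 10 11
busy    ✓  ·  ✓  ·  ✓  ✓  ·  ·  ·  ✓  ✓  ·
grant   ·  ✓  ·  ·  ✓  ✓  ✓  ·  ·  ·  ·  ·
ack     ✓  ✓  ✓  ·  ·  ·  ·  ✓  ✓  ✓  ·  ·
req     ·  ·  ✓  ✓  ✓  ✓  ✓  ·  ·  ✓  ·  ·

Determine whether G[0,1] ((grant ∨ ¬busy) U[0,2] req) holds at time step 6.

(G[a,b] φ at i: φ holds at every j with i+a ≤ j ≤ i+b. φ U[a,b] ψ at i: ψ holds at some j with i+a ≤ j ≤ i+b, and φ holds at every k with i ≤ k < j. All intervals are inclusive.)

Check ((grant ∨ ¬busy) U[0,2] req) at every j in [6,7]:
  j=6: holds
  j=7: holds
All positions satisfy it → formula holds.

Holds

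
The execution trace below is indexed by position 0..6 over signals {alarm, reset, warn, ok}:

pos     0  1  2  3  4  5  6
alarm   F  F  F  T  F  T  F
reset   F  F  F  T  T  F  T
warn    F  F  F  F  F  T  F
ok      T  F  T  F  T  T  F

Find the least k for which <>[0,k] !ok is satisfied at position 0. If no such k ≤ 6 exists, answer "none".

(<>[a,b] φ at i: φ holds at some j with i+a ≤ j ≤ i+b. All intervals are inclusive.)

1

Scan j = 0,1,… for !ok:
  j=0: fails
  j=1: holds
First hit at j=1, so smallest k = 1-0 = 1.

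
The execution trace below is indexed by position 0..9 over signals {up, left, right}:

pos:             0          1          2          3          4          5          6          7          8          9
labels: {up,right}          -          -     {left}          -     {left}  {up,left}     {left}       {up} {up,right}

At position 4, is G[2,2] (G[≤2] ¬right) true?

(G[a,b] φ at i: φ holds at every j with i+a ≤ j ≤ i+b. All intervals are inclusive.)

Check G[≤2] ¬right at every j in [6,6]:
  j=6: holds on [6,8]
All positions satisfy it → formula holds.

Holds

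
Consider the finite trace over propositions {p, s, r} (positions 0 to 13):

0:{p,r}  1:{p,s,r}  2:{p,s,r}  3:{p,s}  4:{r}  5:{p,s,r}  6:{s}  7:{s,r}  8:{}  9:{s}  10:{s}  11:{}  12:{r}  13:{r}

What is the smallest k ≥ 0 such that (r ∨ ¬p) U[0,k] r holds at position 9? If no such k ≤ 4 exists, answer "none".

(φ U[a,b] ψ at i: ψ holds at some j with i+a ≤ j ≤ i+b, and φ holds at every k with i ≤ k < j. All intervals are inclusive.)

Need earliest j ≥ 9 with r, and (r ∨ ¬p) at every k in [9,j-1].
  j=9: rhs fails.
  j=10: rhs fails.
  j=11: rhs fails.
  j=12: rhs holds; lhs holds on [9,11]. k = 3.

3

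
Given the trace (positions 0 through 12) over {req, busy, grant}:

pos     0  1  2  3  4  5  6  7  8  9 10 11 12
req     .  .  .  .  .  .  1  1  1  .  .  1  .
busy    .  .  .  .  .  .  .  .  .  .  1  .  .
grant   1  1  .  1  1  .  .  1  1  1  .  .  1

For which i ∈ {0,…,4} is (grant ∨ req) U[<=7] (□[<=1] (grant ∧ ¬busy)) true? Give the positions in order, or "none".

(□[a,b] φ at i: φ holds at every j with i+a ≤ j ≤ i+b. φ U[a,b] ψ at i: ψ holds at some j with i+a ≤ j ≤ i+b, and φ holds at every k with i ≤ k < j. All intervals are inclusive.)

Evaluate at each i in [0,4]:
  i=0: ✓ (rhs at j=0)
  i=1: ✗ (lhs fails at k=2 before rhs at j=3)
  i=2: ✗ (lhs fails at k=2 before rhs at j=3)
  i=3: ✓ (rhs at j=3)
  i=4: ✗ (lhs fails at k=5 before rhs at j=7)

0, 3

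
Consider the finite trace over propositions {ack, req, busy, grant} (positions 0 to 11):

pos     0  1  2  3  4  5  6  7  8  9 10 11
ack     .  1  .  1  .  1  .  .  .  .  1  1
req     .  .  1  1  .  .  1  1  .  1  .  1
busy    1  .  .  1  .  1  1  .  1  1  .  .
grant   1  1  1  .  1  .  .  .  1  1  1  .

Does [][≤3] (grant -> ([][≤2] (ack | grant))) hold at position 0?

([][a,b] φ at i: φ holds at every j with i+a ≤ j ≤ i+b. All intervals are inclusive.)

Check (grant -> ([][≤2] (ack | grant))) at every j in [0,3]:
  j=0: antecedent true; consequent holds on [0,2] → ✓
  j=1: antecedent true; consequent holds on [1,3] → ✓
  j=2: antecedent true; consequent holds on [2,4] → ✓
  j=3: antecedent false → ✓
All positions satisfy it → formula holds.

Holds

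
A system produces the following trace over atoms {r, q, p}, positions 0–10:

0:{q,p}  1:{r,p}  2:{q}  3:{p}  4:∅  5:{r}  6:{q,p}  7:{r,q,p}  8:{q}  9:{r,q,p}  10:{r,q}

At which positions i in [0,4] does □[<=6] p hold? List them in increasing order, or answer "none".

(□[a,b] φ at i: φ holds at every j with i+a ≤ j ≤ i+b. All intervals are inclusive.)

Evaluate at each i in [0,4]:
  i=0: ✗ (fails at j=2)
  i=1: ✗ (fails at j=2)
  i=2: ✗ (fails at j=2)
  i=3: ✗ (fails at j=4)
  i=4: ✗ (fails at j=4)

none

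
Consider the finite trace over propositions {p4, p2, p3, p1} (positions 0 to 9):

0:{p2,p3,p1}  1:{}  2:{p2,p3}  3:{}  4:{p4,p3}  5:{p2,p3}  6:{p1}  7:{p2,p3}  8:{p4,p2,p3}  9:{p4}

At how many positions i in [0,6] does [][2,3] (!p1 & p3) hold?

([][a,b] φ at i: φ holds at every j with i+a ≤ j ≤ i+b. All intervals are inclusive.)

2

Evaluate at each i in [0,6]:
  i=0: ✗ (fails at j=3)
  i=1: ✗ (fails at j=3)
  i=2: ✓ (all of [4,5])
  i=3: ✗ (fails at j=6)
  i=4: ✗ (fails at j=6)
  i=5: ✓ (all of [7,8])
  i=6: ✗ (fails at j=9)
Positions where it holds: {2, 5} → 2.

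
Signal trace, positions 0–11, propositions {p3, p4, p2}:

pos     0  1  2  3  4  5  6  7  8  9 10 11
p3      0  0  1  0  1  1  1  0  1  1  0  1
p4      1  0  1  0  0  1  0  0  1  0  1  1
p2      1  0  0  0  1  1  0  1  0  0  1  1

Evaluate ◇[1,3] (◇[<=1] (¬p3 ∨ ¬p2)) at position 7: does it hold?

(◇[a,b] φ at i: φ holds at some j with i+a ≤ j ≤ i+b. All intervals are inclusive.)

Check ◇[<=1] (¬p3 ∨ ¬p2) at each j in [8,10]:
  j=8: holds (witness at 8)
  j=9: holds (witness at 9)
  j=10: holds (witness at 10)
Found at j=8 → formula holds.

True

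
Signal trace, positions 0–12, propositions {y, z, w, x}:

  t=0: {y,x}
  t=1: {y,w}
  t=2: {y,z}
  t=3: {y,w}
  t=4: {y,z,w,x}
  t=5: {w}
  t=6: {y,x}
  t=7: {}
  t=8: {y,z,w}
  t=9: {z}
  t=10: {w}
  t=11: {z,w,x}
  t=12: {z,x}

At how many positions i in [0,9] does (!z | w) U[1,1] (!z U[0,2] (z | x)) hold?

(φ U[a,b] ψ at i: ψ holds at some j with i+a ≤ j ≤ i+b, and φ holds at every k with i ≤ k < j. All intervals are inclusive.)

8

Evaluate at each i in [0,9]:
  i=0: ✓ (rhs at j=1; lhs holds on [0,0])
  i=1: ✓ (rhs at j=2; lhs holds on [1,1])
  i=2: ✗ (lhs fails at k=2 before rhs at j=3)
  i=3: ✓ (rhs at j=4; lhs holds on [3,3])
  i=4: ✓ (rhs at j=5; lhs holds on [4,4])
  i=5: ✓ (rhs at j=6; lhs holds on [5,5])
  i=6: ✓ (rhs at j=7; lhs holds on [6,6])
  i=7: ✓ (rhs at j=8; lhs holds on [7,7])
  i=8: ✓ (rhs at j=9; lhs holds on [8,8])
  i=9: ✗ (lhs fails at k=9 before rhs at j=10)
Positions where it holds: {0, 1, 3, 4, 5, 6, 7, 8} → 8.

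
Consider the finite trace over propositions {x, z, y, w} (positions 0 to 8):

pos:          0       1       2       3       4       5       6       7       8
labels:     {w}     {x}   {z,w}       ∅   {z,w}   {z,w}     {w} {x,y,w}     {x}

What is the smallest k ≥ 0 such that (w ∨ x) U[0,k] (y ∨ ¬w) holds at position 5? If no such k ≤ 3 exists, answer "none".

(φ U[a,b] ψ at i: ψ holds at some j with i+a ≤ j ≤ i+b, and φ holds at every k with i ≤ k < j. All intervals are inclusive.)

Need earliest j ≥ 5 with (y ∨ ¬w), and (w ∨ x) at every k in [5,j-1].
  j=5: rhs fails.
  j=6: rhs fails.
  j=7: rhs holds; lhs holds on [5,6]. k = 2.

2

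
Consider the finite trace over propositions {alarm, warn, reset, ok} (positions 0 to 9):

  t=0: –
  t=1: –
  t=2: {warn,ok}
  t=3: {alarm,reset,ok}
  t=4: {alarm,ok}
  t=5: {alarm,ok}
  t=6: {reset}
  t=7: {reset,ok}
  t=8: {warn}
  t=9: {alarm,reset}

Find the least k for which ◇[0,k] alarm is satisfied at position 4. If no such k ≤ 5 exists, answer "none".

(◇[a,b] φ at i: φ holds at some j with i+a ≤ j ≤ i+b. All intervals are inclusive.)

Scan j = 4,5,… for alarm:
  j=4: holds
First hit at j=4, so smallest k = 4-4 = 0.

0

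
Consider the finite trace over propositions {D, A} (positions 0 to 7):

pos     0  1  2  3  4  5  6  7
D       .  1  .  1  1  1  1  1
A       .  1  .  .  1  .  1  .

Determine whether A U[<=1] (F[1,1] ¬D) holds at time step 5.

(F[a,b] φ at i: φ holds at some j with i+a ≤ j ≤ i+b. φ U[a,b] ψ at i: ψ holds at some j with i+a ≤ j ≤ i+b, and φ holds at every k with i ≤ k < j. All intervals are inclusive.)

False

Need some j in [5,6] with F[1,1] ¬D, and A at every k in [5,j-1].
  j=5: F[1,1] ¬D — fails (none in [6,6]).
  j=6: F[1,1] ¬D — fails (none in [7,7]).
No j in the window works → until fails.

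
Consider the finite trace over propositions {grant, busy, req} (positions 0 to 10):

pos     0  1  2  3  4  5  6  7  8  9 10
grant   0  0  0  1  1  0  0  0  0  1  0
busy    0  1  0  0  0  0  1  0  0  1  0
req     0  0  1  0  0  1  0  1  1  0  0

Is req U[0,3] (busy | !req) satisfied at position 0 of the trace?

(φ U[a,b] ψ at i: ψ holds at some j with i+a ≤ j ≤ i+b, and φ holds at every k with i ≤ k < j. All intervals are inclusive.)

Need some j in [0,3] with (busy | !req), and req at every k in [0,j-1].
  j=0: (busy | !req) holds; no prefix to check → satisfied.

True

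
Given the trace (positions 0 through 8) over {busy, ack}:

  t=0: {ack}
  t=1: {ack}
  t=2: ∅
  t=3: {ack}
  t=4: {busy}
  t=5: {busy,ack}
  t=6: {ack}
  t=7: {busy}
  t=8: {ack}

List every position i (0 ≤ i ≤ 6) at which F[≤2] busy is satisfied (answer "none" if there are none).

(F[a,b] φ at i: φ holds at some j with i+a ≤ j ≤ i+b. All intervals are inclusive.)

2, 3, 4, 5, 6

Evaluate at each i in [0,6]:
  i=0: ✗ (none in [0,2])
  i=1: ✗ (none in [1,3])
  i=2: ✓ (witness j=4)
  i=3: ✓ (witness j=4)
  i=4: ✓ (witness j=4)
  i=5: ✓ (witness j=5)
  i=6: ✓ (witness j=7)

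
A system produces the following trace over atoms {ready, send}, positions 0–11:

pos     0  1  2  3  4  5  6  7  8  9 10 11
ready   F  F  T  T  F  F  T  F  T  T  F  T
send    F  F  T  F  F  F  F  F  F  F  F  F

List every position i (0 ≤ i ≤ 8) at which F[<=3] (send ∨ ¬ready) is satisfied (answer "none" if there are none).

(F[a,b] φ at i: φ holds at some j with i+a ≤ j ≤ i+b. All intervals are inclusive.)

Evaluate at each i in [0,8]:
  i=0: ✓ (witness j=0)
  i=1: ✓ (witness j=1)
  i=2: ✓ (witness j=2)
  i=3: ✓ (witness j=4)
  i=4: ✓ (witness j=4)
  i=5: ✓ (witness j=5)
  i=6: ✓ (witness j=7)
  i=7: ✓ (witness j=7)
  i=8: ✓ (witness j=10)

0, 1, 2, 3, 4, 5, 6, 7, 8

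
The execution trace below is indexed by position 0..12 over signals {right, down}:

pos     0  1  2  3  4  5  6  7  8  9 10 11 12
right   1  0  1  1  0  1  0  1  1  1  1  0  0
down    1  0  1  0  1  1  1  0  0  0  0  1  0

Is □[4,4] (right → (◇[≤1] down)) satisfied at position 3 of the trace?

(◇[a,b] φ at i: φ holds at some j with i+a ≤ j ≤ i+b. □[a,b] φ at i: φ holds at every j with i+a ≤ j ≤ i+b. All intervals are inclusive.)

No

Check (right → (◇[≤1] down)) at every j in [7,7]:
  j=7: antecedent true; consequent fails (none in [7,8]) → ✗
Fails at j=7 → formula fails.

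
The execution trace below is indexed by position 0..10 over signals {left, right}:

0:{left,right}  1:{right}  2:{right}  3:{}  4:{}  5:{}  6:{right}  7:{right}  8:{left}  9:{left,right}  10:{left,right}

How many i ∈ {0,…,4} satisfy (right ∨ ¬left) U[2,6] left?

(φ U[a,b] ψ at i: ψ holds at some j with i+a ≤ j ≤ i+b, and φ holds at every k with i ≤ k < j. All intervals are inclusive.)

3

Evaluate at each i in [0,4]:
  i=0: ✗ (no rhs in [2,6])
  i=1: ✗ (no rhs in [3,7])
  i=2: ✓ (rhs at j=8; lhs holds on [2,7])
  i=3: ✓ (rhs at j=8; lhs holds on [3,7])
  i=4: ✓ (rhs at j=8; lhs holds on [4,7])
Positions where it holds: {2, 3, 4} → 3.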